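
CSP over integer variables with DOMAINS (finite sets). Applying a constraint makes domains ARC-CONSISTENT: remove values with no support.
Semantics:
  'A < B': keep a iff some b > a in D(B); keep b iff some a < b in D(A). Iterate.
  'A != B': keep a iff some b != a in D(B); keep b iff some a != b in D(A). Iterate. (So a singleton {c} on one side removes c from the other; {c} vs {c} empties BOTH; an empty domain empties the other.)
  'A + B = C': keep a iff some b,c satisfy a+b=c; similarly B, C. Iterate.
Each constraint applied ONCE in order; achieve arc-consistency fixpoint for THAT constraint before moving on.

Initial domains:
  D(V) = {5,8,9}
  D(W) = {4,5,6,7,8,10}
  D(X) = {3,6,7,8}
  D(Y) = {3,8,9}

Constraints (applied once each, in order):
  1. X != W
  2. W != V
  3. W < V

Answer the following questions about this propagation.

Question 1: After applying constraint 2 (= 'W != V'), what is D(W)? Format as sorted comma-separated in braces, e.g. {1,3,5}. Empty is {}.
Answer: {4,5,6,7,8,10}

Derivation:
Constraint 1 (X != W) on D(X)={3,6,7,8} D(W)={4,5,6,7,8,10}: no change
Constraint 2 (W != V) on D(W)={4,5,6,7,8,10} D(V)={5,8,9}: no change
So after constraint 2: D(W) = {4,5,6,7,8,10}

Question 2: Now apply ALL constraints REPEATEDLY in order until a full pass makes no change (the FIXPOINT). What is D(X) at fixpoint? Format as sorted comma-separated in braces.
pass 0 (initial): D(X)={3,6,7,8}
pass 1: W {4,5,6,7,8,10}->{4,5,6,7,8}
pass 2: no change
Fixpoint after 2 passes: D(X) = {3,6,7,8}

Answer: {3,6,7,8}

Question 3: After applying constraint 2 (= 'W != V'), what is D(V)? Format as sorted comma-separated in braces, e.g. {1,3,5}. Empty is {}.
Answer: {5,8,9}

Derivation:
Constraint 1 (X != W) on D(X)={3,6,7,8} D(W)={4,5,6,7,8,10}: no change
Constraint 2 (W != V) on D(W)={4,5,6,7,8,10} D(V)={5,8,9}: no change
So after constraint 2: D(V) = {5,8,9}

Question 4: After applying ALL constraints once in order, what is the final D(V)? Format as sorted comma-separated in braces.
Constraint 1 (X != W) on D(X)={3,6,7,8} D(W)={4,5,6,7,8,10}: no change
Constraint 2 (W != V) on D(W)={4,5,6,7,8,10} D(V)={5,8,9}: no change
Constraint 3 (W < V) on D(W)={4,5,6,7,8,10} D(V)={5,8,9}: W {4,5,6,7,8,10}->{4,5,6,7,8}
So after all 3 constraints: D(V) = {5,8,9}

Answer: {5,8,9}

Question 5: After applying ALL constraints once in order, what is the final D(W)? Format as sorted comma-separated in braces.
Answer: {4,5,6,7,8}

Derivation:
Constraint 1 (X != W) on D(X)={3,6,7,8} D(W)={4,5,6,7,8,10}: no change
Constraint 2 (W != V) on D(W)={4,5,6,7,8,10} D(V)={5,8,9}: no change
Constraint 3 (W < V) on D(W)={4,5,6,7,8,10} D(V)={5,8,9}: W {4,5,6,7,8,10}->{4,5,6,7,8}
So after all 3 constraints: D(W) = {4,5,6,7,8}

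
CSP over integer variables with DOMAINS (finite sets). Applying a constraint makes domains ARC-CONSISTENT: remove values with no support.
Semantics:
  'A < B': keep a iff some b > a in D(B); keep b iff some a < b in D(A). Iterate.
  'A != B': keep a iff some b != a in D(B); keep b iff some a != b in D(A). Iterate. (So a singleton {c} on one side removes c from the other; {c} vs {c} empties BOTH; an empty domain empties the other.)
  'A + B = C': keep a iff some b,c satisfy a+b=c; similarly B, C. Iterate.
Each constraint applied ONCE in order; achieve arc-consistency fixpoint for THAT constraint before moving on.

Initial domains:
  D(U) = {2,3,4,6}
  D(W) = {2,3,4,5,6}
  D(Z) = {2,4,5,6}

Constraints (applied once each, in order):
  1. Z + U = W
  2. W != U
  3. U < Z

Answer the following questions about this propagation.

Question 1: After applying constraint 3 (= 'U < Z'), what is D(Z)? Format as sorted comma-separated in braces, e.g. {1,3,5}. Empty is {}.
Constraint 1 (Z + U = W) on D(Z)={2,4,5,6} D(U)={2,3,4,6} D(W)={2,3,4,5,6}: Z {2,4,5,6}->{2,4}; U {2,3,4,6}->{2,3,4}; W {2,3,4,5,6}->{4,5,6}
Constraint 2 (W != U) on D(W)={4,5,6} D(U)={2,3,4}: no change
Constraint 3 (U < Z) on D(U)={2,3,4} D(Z)={2,4}: U {2,3,4}->{2,3}; Z {2,4}->{4}
So after constraint 3: D(Z) = {4}

Answer: {4}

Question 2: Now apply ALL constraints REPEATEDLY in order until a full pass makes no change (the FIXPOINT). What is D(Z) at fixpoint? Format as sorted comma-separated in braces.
Answer: {4}

Derivation:
pass 0 (initial): D(Z)={2,4,5,6}
pass 1: U {2,3,4,6}->{2,3}; W {2,3,4,5,6}->{4,5,6}; Z {2,4,5,6}->{4}
pass 2: U {2,3}->{2}; W {4,5,6}->{6}
pass 3: no change
Fixpoint after 3 passes: D(Z) = {4}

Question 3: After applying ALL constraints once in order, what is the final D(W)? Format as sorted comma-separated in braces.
Answer: {4,5,6}

Derivation:
Constraint 1 (Z + U = W) on D(Z)={2,4,5,6} D(U)={2,3,4,6} D(W)={2,3,4,5,6}: Z {2,4,5,6}->{2,4}; U {2,3,4,6}->{2,3,4}; W {2,3,4,5,6}->{4,5,6}
Constraint 2 (W != U) on D(W)={4,5,6} D(U)={2,3,4}: no change
Constraint 3 (U < Z) on D(U)={2,3,4} D(Z)={2,4}: U {2,3,4}->{2,3}; Z {2,4}->{4}
So after all 3 constraints: D(W) = {4,5,6}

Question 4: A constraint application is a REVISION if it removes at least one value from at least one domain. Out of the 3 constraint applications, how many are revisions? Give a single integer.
Answer: 2

Derivation:
Constraint 1 (Z + U = W) on D(Z)={2,4,5,6} D(U)={2,3,4,6} D(W)={2,3,4,5,6}: Z {2,4,5,6}->{2,4}; U {2,3,4,6}->{2,3,4}; W {2,3,4,5,6}->{4,5,6} => REVISION
Constraint 2 (W != U) on D(W)={4,5,6} D(U)={2,3,4}: no change => not a revision
Constraint 3 (U < Z) on D(U)={2,3,4} D(Z)={2,4}: U {2,3,4}->{2,3}; Z {2,4}->{4} => REVISION
Total revisions = 2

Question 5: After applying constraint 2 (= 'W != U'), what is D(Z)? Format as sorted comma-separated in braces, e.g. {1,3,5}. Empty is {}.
Constraint 1 (Z + U = W) on D(Z)={2,4,5,6} D(U)={2,3,4,6} D(W)={2,3,4,5,6}: Z {2,4,5,6}->{2,4}; U {2,3,4,6}->{2,3,4}; W {2,3,4,5,6}->{4,5,6}
Constraint 2 (W != U) on D(W)={4,5,6} D(U)={2,3,4}: no change
So after constraint 2: D(Z) = {2,4}

Answer: {2,4}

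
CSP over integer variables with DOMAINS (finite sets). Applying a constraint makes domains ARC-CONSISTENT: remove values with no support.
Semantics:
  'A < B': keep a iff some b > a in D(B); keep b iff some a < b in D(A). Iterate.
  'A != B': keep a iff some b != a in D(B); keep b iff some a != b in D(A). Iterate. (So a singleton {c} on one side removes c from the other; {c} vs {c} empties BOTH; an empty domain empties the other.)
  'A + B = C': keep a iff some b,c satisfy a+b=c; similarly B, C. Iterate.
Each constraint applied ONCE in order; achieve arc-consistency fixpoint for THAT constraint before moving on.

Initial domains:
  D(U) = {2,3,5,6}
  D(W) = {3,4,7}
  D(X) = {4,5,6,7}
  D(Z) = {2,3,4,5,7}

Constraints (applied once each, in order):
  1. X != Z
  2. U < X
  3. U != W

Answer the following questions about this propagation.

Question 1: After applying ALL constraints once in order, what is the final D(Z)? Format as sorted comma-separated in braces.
Answer: {2,3,4,5,7}

Derivation:
Constraint 1 (X != Z) on D(X)={4,5,6,7} D(Z)={2,3,4,5,7}: no change
Constraint 2 (U < X) on D(U)={2,3,5,6} D(X)={4,5,6,7}: no change
Constraint 3 (U != W) on D(U)={2,3,5,6} D(W)={3,4,7}: no change
So after all 3 constraints: D(Z) = {2,3,4,5,7}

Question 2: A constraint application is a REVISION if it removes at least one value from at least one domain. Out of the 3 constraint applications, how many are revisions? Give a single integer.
Constraint 1 (X != Z) on D(X)={4,5,6,7} D(Z)={2,3,4,5,7}: no change => not a revision
Constraint 2 (U < X) on D(U)={2,3,5,6} D(X)={4,5,6,7}: no change => not a revision
Constraint 3 (U != W) on D(U)={2,3,5,6} D(W)={3,4,7}: no change => not a revision
Total revisions = 0

Answer: 0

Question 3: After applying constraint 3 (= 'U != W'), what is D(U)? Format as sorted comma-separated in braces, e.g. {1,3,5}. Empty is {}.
Constraint 1 (X != Z) on D(X)={4,5,6,7} D(Z)={2,3,4,5,7}: no change
Constraint 2 (U < X) on D(U)={2,3,5,6} D(X)={4,5,6,7}: no change
Constraint 3 (U != W) on D(U)={2,3,5,6} D(W)={3,4,7}: no change
So after constraint 3: D(U) = {2,3,5,6}

Answer: {2,3,5,6}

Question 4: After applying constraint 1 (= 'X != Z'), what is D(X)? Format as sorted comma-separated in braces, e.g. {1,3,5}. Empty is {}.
Answer: {4,5,6,7}

Derivation:
Constraint 1 (X != Z) on D(X)={4,5,6,7} D(Z)={2,3,4,5,7}: no change
So after constraint 1: D(X) = {4,5,6,7}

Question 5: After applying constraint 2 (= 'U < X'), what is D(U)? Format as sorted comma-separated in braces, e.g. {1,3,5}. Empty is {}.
Constraint 1 (X != Z) on D(X)={4,5,6,7} D(Z)={2,3,4,5,7}: no change
Constraint 2 (U < X) on D(U)={2,3,5,6} D(X)={4,5,6,7}: no change
So after constraint 2: D(U) = {2,3,5,6}

Answer: {2,3,5,6}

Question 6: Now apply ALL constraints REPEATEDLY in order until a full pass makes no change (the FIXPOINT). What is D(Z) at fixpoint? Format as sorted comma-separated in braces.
Answer: {2,3,4,5,7}

Derivation:
pass 0 (initial): D(Z)={2,3,4,5,7}
pass 1: no change
Fixpoint after 1 passes: D(Z) = {2,3,4,5,7}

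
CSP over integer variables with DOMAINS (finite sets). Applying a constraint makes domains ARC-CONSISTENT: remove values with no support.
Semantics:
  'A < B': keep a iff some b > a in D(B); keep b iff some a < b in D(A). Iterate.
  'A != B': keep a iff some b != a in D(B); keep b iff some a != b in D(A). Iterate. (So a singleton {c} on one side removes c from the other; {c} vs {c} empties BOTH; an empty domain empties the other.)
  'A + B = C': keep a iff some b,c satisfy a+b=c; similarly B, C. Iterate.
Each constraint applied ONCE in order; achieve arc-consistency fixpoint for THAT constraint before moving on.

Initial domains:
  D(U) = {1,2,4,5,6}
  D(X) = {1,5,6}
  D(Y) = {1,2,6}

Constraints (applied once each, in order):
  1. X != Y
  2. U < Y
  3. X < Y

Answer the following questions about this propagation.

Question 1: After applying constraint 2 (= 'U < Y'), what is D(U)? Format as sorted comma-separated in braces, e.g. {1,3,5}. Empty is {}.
Answer: {1,2,4,5}

Derivation:
Constraint 1 (X != Y) on D(X)={1,5,6} D(Y)={1,2,6}: no change
Constraint 2 (U < Y) on D(U)={1,2,4,5,6} D(Y)={1,2,6}: U {1,2,4,5,6}->{1,2,4,5}; Y {1,2,6}->{2,6}
So after constraint 2: D(U) = {1,2,4,5}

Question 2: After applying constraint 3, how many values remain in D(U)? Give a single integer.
Constraint 1 (X != Y) on D(X)={1,5,6} D(Y)={1,2,6}: no change
Constraint 2 (U < Y) on D(U)={1,2,4,5,6} D(Y)={1,2,6}: U {1,2,4,5,6}->{1,2,4,5}; Y {1,2,6}->{2,6}
Constraint 3 (X < Y) on D(X)={1,5,6} D(Y)={2,6}: X {1,5,6}->{1,5}
So after constraint 3: D(U)={1,2,4,5}, size = 4

Answer: 4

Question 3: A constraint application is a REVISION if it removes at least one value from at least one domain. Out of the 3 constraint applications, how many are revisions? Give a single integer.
Constraint 1 (X != Y) on D(X)={1,5,6} D(Y)={1,2,6}: no change => not a revision
Constraint 2 (U < Y) on D(U)={1,2,4,5,6} D(Y)={1,2,6}: U {1,2,4,5,6}->{1,2,4,5}; Y {1,2,6}->{2,6} => REVISION
Constraint 3 (X < Y) on D(X)={1,5,6} D(Y)={2,6}: X {1,5,6}->{1,5} => REVISION
Total revisions = 2

Answer: 2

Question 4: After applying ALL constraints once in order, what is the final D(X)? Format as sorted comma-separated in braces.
Answer: {1,5}

Derivation:
Constraint 1 (X != Y) on D(X)={1,5,6} D(Y)={1,2,6}: no change
Constraint 2 (U < Y) on D(U)={1,2,4,5,6} D(Y)={1,2,6}: U {1,2,4,5,6}->{1,2,4,5}; Y {1,2,6}->{2,6}
Constraint 3 (X < Y) on D(X)={1,5,6} D(Y)={2,6}: X {1,5,6}->{1,5}
So after all 3 constraints: D(X) = {1,5}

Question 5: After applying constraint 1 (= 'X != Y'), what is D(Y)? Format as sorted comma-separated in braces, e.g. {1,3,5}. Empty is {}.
Answer: {1,2,6}

Derivation:
Constraint 1 (X != Y) on D(X)={1,5,6} D(Y)={1,2,6}: no change
So after constraint 1: D(Y) = {1,2,6}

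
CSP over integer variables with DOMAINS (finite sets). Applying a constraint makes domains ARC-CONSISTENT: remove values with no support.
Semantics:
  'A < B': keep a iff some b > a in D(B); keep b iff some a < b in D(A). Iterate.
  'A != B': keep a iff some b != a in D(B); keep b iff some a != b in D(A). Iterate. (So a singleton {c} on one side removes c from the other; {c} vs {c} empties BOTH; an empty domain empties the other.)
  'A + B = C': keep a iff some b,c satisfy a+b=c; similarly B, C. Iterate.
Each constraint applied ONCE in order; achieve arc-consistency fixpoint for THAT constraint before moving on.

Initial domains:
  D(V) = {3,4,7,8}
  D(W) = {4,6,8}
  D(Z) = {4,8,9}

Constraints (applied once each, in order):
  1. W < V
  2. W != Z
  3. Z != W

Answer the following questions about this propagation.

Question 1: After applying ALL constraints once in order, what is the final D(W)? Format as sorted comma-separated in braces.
Constraint 1 (W < V) on D(W)={4,6,8} D(V)={3,4,7,8}: W {4,6,8}->{4,6}; V {3,4,7,8}->{7,8}
Constraint 2 (W != Z) on D(W)={4,6} D(Z)={4,8,9}: no change
Constraint 3 (Z != W) on D(Z)={4,8,9} D(W)={4,6}: no change
So after all 3 constraints: D(W) = {4,6}

Answer: {4,6}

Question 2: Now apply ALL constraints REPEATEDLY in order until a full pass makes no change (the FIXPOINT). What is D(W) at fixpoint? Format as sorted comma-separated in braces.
pass 0 (initial): D(W)={4,6,8}
pass 1: V {3,4,7,8}->{7,8}; W {4,6,8}->{4,6}
pass 2: no change
Fixpoint after 2 passes: D(W) = {4,6}

Answer: {4,6}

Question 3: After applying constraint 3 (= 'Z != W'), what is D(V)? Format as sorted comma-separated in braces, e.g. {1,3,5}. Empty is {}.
Answer: {7,8}

Derivation:
Constraint 1 (W < V) on D(W)={4,6,8} D(V)={3,4,7,8}: W {4,6,8}->{4,6}; V {3,4,7,8}->{7,8}
Constraint 2 (W != Z) on D(W)={4,6} D(Z)={4,8,9}: no change
Constraint 3 (Z != W) on D(Z)={4,8,9} D(W)={4,6}: no change
So after constraint 3: D(V) = {7,8}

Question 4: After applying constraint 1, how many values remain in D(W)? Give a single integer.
Constraint 1 (W < V) on D(W)={4,6,8} D(V)={3,4,7,8}: W {4,6,8}->{4,6}; V {3,4,7,8}->{7,8}
So after constraint 1: D(W)={4,6}, size = 2

Answer: 2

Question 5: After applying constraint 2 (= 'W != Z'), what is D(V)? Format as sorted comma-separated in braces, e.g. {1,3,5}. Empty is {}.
Constraint 1 (W < V) on D(W)={4,6,8} D(V)={3,4,7,8}: W {4,6,8}->{4,6}; V {3,4,7,8}->{7,8}
Constraint 2 (W != Z) on D(W)={4,6} D(Z)={4,8,9}: no change
So after constraint 2: D(V) = {7,8}

Answer: {7,8}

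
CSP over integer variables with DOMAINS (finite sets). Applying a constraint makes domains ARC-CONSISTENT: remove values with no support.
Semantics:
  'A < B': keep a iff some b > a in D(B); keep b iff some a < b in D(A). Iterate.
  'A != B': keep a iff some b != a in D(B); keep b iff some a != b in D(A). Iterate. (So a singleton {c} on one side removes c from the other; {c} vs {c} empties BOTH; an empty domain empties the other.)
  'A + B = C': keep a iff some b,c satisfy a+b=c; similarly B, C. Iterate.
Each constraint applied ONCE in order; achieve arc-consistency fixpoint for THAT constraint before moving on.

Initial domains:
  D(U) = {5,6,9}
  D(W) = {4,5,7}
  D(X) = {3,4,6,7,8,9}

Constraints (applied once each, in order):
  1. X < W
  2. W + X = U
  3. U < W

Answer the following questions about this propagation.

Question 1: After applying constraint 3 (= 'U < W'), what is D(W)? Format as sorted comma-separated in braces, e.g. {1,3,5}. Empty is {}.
Constraint 1 (X < W) on D(X)={3,4,6,7,8,9} D(W)={4,5,7}: X {3,4,6,7,8,9}->{3,4,6}
Constraint 2 (W + X = U) on D(W)={4,5,7} D(X)={3,4,6} D(U)={5,6,9}: W {4,5,7}->{5}; X {3,4,6}->{4}; U {5,6,9}->{9}
Constraint 3 (U < W) on D(U)={9} D(W)={5}: U {9}->{}; W {5}->{}
So after constraint 3: D(W) = {}

Answer: {}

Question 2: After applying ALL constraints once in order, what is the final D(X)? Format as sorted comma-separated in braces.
Constraint 1 (X < W) on D(X)={3,4,6,7,8,9} D(W)={4,5,7}: X {3,4,6,7,8,9}->{3,4,6}
Constraint 2 (W + X = U) on D(W)={4,5,7} D(X)={3,4,6} D(U)={5,6,9}: W {4,5,7}->{5}; X {3,4,6}->{4}; U {5,6,9}->{9}
Constraint 3 (U < W) on D(U)={9} D(W)={5}: U {9}->{}; W {5}->{}
So after all 3 constraints: D(X) = {4}

Answer: {4}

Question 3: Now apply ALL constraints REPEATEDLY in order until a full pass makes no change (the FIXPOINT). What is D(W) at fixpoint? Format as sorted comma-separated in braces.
pass 0 (initial): D(W)={4,5,7}
pass 1: U {5,6,9}->{}; W {4,5,7}->{}; X {3,4,6,7,8,9}->{4}
pass 2: X {4}->{}
pass 3: no change
Fixpoint after 3 passes: D(W) = {}

Answer: {}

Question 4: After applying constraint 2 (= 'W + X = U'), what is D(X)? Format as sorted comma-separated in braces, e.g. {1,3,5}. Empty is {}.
Constraint 1 (X < W) on D(X)={3,4,6,7,8,9} D(W)={4,5,7}: X {3,4,6,7,8,9}->{3,4,6}
Constraint 2 (W + X = U) on D(W)={4,5,7} D(X)={3,4,6} D(U)={5,6,9}: W {4,5,7}->{5}; X {3,4,6}->{4}; U {5,6,9}->{9}
So after constraint 2: D(X) = {4}

Answer: {4}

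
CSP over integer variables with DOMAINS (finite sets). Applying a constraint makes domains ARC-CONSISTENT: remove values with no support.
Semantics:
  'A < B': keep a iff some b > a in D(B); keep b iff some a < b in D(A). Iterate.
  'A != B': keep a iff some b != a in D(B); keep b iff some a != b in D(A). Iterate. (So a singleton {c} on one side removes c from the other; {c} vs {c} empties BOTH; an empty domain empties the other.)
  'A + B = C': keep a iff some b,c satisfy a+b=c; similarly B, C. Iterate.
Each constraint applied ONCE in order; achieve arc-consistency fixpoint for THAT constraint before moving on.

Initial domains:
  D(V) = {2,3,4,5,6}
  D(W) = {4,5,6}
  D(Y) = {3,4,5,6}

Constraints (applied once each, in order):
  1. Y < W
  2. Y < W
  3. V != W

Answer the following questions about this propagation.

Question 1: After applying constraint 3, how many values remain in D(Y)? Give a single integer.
Answer: 3

Derivation:
Constraint 1 (Y < W) on D(Y)={3,4,5,6} D(W)={4,5,6}: Y {3,4,5,6}->{3,4,5}
Constraint 2 (Y < W) on D(Y)={3,4,5} D(W)={4,5,6}: no change
Constraint 3 (V != W) on D(V)={2,3,4,5,6} D(W)={4,5,6}: no change
So after constraint 3: D(Y)={3,4,5}, size = 3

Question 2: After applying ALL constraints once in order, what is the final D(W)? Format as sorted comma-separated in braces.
Answer: {4,5,6}

Derivation:
Constraint 1 (Y < W) on D(Y)={3,4,5,6} D(W)={4,5,6}: Y {3,4,5,6}->{3,4,5}
Constraint 2 (Y < W) on D(Y)={3,4,5} D(W)={4,5,6}: no change
Constraint 3 (V != W) on D(V)={2,3,4,5,6} D(W)={4,5,6}: no change
So after all 3 constraints: D(W) = {4,5,6}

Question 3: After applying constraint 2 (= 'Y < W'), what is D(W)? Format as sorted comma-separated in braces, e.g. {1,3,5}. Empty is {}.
Constraint 1 (Y < W) on D(Y)={3,4,5,6} D(W)={4,5,6}: Y {3,4,5,6}->{3,4,5}
Constraint 2 (Y < W) on D(Y)={3,4,5} D(W)={4,5,6}: no change
So after constraint 2: D(W) = {4,5,6}

Answer: {4,5,6}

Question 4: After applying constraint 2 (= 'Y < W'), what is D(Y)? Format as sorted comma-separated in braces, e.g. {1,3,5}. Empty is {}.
Answer: {3,4,5}

Derivation:
Constraint 1 (Y < W) on D(Y)={3,4,5,6} D(W)={4,5,6}: Y {3,4,5,6}->{3,4,5}
Constraint 2 (Y < W) on D(Y)={3,4,5} D(W)={4,5,6}: no change
So after constraint 2: D(Y) = {3,4,5}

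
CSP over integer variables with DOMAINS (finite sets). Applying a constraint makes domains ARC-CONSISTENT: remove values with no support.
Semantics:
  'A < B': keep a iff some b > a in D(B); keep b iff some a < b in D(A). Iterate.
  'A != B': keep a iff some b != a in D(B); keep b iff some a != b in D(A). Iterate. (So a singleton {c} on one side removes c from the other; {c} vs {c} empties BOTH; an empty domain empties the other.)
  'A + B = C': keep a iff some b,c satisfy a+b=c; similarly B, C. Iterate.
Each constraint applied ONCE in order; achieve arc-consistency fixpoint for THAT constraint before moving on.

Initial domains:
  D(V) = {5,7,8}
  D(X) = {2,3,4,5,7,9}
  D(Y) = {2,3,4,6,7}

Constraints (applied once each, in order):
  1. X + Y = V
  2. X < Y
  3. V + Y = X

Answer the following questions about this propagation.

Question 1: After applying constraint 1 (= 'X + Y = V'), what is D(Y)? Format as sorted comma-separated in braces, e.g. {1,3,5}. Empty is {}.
Constraint 1 (X + Y = V) on D(X)={2,3,4,5,7,9} D(Y)={2,3,4,6,7} D(V)={5,7,8}: X {2,3,4,5,7,9}->{2,3,4,5}; Y {2,3,4,6,7}->{2,3,4,6}
So after constraint 1: D(Y) = {2,3,4,6}

Answer: {2,3,4,6}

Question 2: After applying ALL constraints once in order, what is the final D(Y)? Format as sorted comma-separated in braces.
Answer: {}

Derivation:
Constraint 1 (X + Y = V) on D(X)={2,3,4,5,7,9} D(Y)={2,3,4,6,7} D(V)={5,7,8}: X {2,3,4,5,7,9}->{2,3,4,5}; Y {2,3,4,6,7}->{2,3,4,6}
Constraint 2 (X < Y) on D(X)={2,3,4,5} D(Y)={2,3,4,6}: Y {2,3,4,6}->{3,4,6}
Constraint 3 (V + Y = X) on D(V)={5,7,8} D(Y)={3,4,6} D(X)={2,3,4,5}: V {5,7,8}->{}; Y {3,4,6}->{}; X {2,3,4,5}->{}
So after all 3 constraints: D(Y) = {}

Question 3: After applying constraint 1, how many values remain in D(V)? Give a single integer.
Constraint 1 (X + Y = V) on D(X)={2,3,4,5,7,9} D(Y)={2,3,4,6,7} D(V)={5,7,8}: X {2,3,4,5,7,9}->{2,3,4,5}; Y {2,3,4,6,7}->{2,3,4,6}
So after constraint 1: D(V)={5,7,8}, size = 3

Answer: 3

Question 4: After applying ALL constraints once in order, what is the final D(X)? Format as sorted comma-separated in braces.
Constraint 1 (X + Y = V) on D(X)={2,3,4,5,7,9} D(Y)={2,3,4,6,7} D(V)={5,7,8}: X {2,3,4,5,7,9}->{2,3,4,5}; Y {2,3,4,6,7}->{2,3,4,6}
Constraint 2 (X < Y) on D(X)={2,3,4,5} D(Y)={2,3,4,6}: Y {2,3,4,6}->{3,4,6}
Constraint 3 (V + Y = X) on D(V)={5,7,8} D(Y)={3,4,6} D(X)={2,3,4,5}: V {5,7,8}->{}; Y {3,4,6}->{}; X {2,3,4,5}->{}
So after all 3 constraints: D(X) = {}

Answer: {}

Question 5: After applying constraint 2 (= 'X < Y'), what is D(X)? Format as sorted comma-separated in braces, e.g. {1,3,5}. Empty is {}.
Answer: {2,3,4,5}

Derivation:
Constraint 1 (X + Y = V) on D(X)={2,3,4,5,7,9} D(Y)={2,3,4,6,7} D(V)={5,7,8}: X {2,3,4,5,7,9}->{2,3,4,5}; Y {2,3,4,6,7}->{2,3,4,6}
Constraint 2 (X < Y) on D(X)={2,3,4,5} D(Y)={2,3,4,6}: Y {2,3,4,6}->{3,4,6}
So after constraint 2: D(X) = {2,3,4,5}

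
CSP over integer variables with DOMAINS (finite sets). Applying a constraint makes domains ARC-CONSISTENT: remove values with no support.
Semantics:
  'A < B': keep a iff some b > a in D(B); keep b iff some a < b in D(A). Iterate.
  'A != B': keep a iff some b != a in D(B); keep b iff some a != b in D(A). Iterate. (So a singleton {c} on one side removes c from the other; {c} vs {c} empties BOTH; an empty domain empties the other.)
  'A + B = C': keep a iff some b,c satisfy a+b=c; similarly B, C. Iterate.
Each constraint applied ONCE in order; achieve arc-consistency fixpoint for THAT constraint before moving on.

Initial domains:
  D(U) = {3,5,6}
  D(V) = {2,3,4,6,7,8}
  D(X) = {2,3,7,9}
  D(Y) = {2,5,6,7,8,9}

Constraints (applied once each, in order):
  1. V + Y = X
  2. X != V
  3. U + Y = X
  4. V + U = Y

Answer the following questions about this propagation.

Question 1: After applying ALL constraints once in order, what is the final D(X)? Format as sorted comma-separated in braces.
Answer: {7,9}

Derivation:
Constraint 1 (V + Y = X) on D(V)={2,3,4,6,7,8} D(Y)={2,5,6,7,8,9} D(X)={2,3,7,9}: V {2,3,4,6,7,8}->{2,3,4,7}; Y {2,5,6,7,8,9}->{2,5,6,7}; X {2,3,7,9}->{7,9}
Constraint 2 (X != V) on D(X)={7,9} D(V)={2,3,4,7}: no change
Constraint 3 (U + Y = X) on D(U)={3,5,6} D(Y)={2,5,6,7} D(X)={7,9}: U {3,5,6}->{3,5}; Y {2,5,6,7}->{2,6}
Constraint 4 (V + U = Y) on D(V)={2,3,4,7} D(U)={3,5} D(Y)={2,6}: V {2,3,4,7}->{3}; U {3,5}->{3}; Y {2,6}->{6}
So after all 4 constraints: D(X) = {7,9}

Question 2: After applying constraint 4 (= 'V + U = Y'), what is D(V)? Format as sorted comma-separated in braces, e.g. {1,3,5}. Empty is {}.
Answer: {3}

Derivation:
Constraint 1 (V + Y = X) on D(V)={2,3,4,6,7,8} D(Y)={2,5,6,7,8,9} D(X)={2,3,7,9}: V {2,3,4,6,7,8}->{2,3,4,7}; Y {2,5,6,7,8,9}->{2,5,6,7}; X {2,3,7,9}->{7,9}
Constraint 2 (X != V) on D(X)={7,9} D(V)={2,3,4,7}: no change
Constraint 3 (U + Y = X) on D(U)={3,5,6} D(Y)={2,5,6,7} D(X)={7,9}: U {3,5,6}->{3,5}; Y {2,5,6,7}->{2,6}
Constraint 4 (V + U = Y) on D(V)={2,3,4,7} D(U)={3,5} D(Y)={2,6}: V {2,3,4,7}->{3}; U {3,5}->{3}; Y {2,6}->{6}
So after constraint 4: D(V) = {3}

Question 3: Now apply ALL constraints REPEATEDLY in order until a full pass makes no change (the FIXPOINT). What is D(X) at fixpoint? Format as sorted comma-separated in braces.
pass 0 (initial): D(X)={2,3,7,9}
pass 1: U {3,5,6}->{3}; V {2,3,4,6,7,8}->{3}; X {2,3,7,9}->{7,9}; Y {2,5,6,7,8,9}->{6}
pass 2: X {7,9}->{9}
pass 3: no change
Fixpoint after 3 passes: D(X) = {9}

Answer: {9}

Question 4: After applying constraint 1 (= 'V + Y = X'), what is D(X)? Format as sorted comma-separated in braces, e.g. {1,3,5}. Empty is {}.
Constraint 1 (V + Y = X) on D(V)={2,3,4,6,7,8} D(Y)={2,5,6,7,8,9} D(X)={2,3,7,9}: V {2,3,4,6,7,8}->{2,3,4,7}; Y {2,5,6,7,8,9}->{2,5,6,7}; X {2,3,7,9}->{7,9}
So after constraint 1: D(X) = {7,9}

Answer: {7,9}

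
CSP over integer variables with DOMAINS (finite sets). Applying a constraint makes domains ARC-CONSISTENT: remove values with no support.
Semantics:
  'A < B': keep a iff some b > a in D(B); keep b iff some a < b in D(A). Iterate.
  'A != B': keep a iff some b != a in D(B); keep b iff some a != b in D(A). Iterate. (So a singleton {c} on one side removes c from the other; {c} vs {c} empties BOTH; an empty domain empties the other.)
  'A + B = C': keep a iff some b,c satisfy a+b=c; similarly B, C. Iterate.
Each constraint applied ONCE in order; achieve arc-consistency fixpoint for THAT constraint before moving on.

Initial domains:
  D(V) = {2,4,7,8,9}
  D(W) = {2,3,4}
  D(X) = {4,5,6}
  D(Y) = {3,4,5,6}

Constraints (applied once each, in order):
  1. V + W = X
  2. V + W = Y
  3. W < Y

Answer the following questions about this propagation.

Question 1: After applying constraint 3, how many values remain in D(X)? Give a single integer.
Constraint 1 (V + W = X) on D(V)={2,4,7,8,9} D(W)={2,3,4} D(X)={4,5,6}: V {2,4,7,8,9}->{2,4}
Constraint 2 (V + W = Y) on D(V)={2,4} D(W)={2,3,4} D(Y)={3,4,5,6}: Y {3,4,5,6}->{4,5,6}
Constraint 3 (W < Y) on D(W)={2,3,4} D(Y)={4,5,6}: no change
So after constraint 3: D(X)={4,5,6}, size = 3

Answer: 3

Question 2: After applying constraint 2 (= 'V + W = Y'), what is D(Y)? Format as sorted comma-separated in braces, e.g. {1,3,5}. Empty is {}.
Constraint 1 (V + W = X) on D(V)={2,4,7,8,9} D(W)={2,3,4} D(X)={4,5,6}: V {2,4,7,8,9}->{2,4}
Constraint 2 (V + W = Y) on D(V)={2,4} D(W)={2,3,4} D(Y)={3,4,5,6}: Y {3,4,5,6}->{4,5,6}
So after constraint 2: D(Y) = {4,5,6}

Answer: {4,5,6}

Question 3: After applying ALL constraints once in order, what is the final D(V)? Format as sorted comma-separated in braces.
Answer: {2,4}

Derivation:
Constraint 1 (V + W = X) on D(V)={2,4,7,8,9} D(W)={2,3,4} D(X)={4,5,6}: V {2,4,7,8,9}->{2,4}
Constraint 2 (V + W = Y) on D(V)={2,4} D(W)={2,3,4} D(Y)={3,4,5,6}: Y {3,4,5,6}->{4,5,6}
Constraint 3 (W < Y) on D(W)={2,3,4} D(Y)={4,5,6}: no change
So after all 3 constraints: D(V) = {2,4}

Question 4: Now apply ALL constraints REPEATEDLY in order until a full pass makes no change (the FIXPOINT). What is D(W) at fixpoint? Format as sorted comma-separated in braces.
Answer: {2,3,4}

Derivation:
pass 0 (initial): D(W)={2,3,4}
pass 1: V {2,4,7,8,9}->{2,4}; Y {3,4,5,6}->{4,5,6}
pass 2: no change
Fixpoint after 2 passes: D(W) = {2,3,4}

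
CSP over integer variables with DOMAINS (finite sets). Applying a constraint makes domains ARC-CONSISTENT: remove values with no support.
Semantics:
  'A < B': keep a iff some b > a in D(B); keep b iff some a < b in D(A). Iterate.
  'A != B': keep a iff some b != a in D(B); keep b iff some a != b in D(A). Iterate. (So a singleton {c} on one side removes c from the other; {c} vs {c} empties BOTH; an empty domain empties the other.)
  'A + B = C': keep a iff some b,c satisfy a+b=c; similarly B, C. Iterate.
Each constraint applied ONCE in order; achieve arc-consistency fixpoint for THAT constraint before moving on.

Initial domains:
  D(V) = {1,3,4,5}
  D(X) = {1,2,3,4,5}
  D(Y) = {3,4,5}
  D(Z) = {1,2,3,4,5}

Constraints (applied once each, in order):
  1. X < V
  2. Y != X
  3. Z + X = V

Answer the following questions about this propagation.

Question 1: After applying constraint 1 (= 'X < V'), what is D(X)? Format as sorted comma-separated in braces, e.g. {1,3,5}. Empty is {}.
Constraint 1 (X < V) on D(X)={1,2,3,4,5} D(V)={1,3,4,5}: X {1,2,3,4,5}->{1,2,3,4}; V {1,3,4,5}->{3,4,5}
So after constraint 1: D(X) = {1,2,3,4}

Answer: {1,2,3,4}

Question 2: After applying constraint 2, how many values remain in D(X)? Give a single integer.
Answer: 4

Derivation:
Constraint 1 (X < V) on D(X)={1,2,3,4,5} D(V)={1,3,4,5}: X {1,2,3,4,5}->{1,2,3,4}; V {1,3,4,5}->{3,4,5}
Constraint 2 (Y != X) on D(Y)={3,4,5} D(X)={1,2,3,4}: no change
So after constraint 2: D(X)={1,2,3,4}, size = 4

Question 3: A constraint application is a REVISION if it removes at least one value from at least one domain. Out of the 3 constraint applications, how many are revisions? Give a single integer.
Answer: 2

Derivation:
Constraint 1 (X < V) on D(X)={1,2,3,4,5} D(V)={1,3,4,5}: X {1,2,3,4,5}->{1,2,3,4}; V {1,3,4,5}->{3,4,5} => REVISION
Constraint 2 (Y != X) on D(Y)={3,4,5} D(X)={1,2,3,4}: no change => not a revision
Constraint 3 (Z + X = V) on D(Z)={1,2,3,4,5} D(X)={1,2,3,4} D(V)={3,4,5}: Z {1,2,3,4,5}->{1,2,3,4} => REVISION
Total revisions = 2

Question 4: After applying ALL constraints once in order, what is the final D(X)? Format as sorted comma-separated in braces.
Constraint 1 (X < V) on D(X)={1,2,3,4,5} D(V)={1,3,4,5}: X {1,2,3,4,5}->{1,2,3,4}; V {1,3,4,5}->{3,4,5}
Constraint 2 (Y != X) on D(Y)={3,4,5} D(X)={1,2,3,4}: no change
Constraint 3 (Z + X = V) on D(Z)={1,2,3,4,5} D(X)={1,2,3,4} D(V)={3,4,5}: Z {1,2,3,4,5}->{1,2,3,4}
So after all 3 constraints: D(X) = {1,2,3,4}

Answer: {1,2,3,4}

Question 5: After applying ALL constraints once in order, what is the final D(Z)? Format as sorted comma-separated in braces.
Constraint 1 (X < V) on D(X)={1,2,3,4,5} D(V)={1,3,4,5}: X {1,2,3,4,5}->{1,2,3,4}; V {1,3,4,5}->{3,4,5}
Constraint 2 (Y != X) on D(Y)={3,4,5} D(X)={1,2,3,4}: no change
Constraint 3 (Z + X = V) on D(Z)={1,2,3,4,5} D(X)={1,2,3,4} D(V)={3,4,5}: Z {1,2,3,4,5}->{1,2,3,4}
So after all 3 constraints: D(Z) = {1,2,3,4}

Answer: {1,2,3,4}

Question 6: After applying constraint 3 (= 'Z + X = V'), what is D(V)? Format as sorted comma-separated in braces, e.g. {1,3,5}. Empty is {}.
Answer: {3,4,5}

Derivation:
Constraint 1 (X < V) on D(X)={1,2,3,4,5} D(V)={1,3,4,5}: X {1,2,3,4,5}->{1,2,3,4}; V {1,3,4,5}->{3,4,5}
Constraint 2 (Y != X) on D(Y)={3,4,5} D(X)={1,2,3,4}: no change
Constraint 3 (Z + X = V) on D(Z)={1,2,3,4,5} D(X)={1,2,3,4} D(V)={3,4,5}: Z {1,2,3,4,5}->{1,2,3,4}
So after constraint 3: D(V) = {3,4,5}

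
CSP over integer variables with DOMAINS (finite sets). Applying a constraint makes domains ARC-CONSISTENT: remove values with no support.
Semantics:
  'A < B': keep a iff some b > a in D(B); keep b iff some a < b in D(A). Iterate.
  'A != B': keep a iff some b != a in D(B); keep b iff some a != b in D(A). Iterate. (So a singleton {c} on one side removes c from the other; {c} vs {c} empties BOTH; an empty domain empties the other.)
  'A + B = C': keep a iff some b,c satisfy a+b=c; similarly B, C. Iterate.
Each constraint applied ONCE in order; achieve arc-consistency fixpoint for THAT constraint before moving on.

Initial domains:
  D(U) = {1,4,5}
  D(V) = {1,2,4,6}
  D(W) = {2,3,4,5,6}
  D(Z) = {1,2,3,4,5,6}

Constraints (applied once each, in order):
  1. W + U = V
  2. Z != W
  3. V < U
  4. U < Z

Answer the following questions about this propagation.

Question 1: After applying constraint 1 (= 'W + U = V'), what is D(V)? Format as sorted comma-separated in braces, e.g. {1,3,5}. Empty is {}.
Constraint 1 (W + U = V) on D(W)={2,3,4,5,6} D(U)={1,4,5} D(V)={1,2,4,6}: W {2,3,4,5,6}->{2,3,5}; U {1,4,5}->{1,4}; V {1,2,4,6}->{4,6}
So after constraint 1: D(V) = {4,6}

Answer: {4,6}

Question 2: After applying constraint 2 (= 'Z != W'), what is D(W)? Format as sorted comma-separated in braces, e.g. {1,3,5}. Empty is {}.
Constraint 1 (W + U = V) on D(W)={2,3,4,5,6} D(U)={1,4,5} D(V)={1,2,4,6}: W {2,3,4,5,6}->{2,3,5}; U {1,4,5}->{1,4}; V {1,2,4,6}->{4,6}
Constraint 2 (Z != W) on D(Z)={1,2,3,4,5,6} D(W)={2,3,5}: no change
So after constraint 2: D(W) = {2,3,5}

Answer: {2,3,5}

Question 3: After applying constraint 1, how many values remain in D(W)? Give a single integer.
Constraint 1 (W + U = V) on D(W)={2,3,4,5,6} D(U)={1,4,5} D(V)={1,2,4,6}: W {2,3,4,5,6}->{2,3,5}; U {1,4,5}->{1,4}; V {1,2,4,6}->{4,6}
So after constraint 1: D(W)={2,3,5}, size = 3

Answer: 3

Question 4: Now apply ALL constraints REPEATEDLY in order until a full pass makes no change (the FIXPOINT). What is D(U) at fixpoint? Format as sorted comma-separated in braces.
pass 0 (initial): D(U)={1,4,5}
pass 1: U {1,4,5}->{}; V {1,2,4,6}->{}; W {2,3,4,5,6}->{2,3,5}; Z {1,2,3,4,5,6}->{}
pass 2: W {2,3,5}->{}
pass 3: no change
Fixpoint after 3 passes: D(U) = {}

Answer: {}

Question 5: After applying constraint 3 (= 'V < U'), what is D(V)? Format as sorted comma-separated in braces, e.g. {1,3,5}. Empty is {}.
Constraint 1 (W + U = V) on D(W)={2,3,4,5,6} D(U)={1,4,5} D(V)={1,2,4,6}: W {2,3,4,5,6}->{2,3,5}; U {1,4,5}->{1,4}; V {1,2,4,6}->{4,6}
Constraint 2 (Z != W) on D(Z)={1,2,3,4,5,6} D(W)={2,3,5}: no change
Constraint 3 (V < U) on D(V)={4,6} D(U)={1,4}: V {4,6}->{}; U {1,4}->{}
So after constraint 3: D(V) = {}

Answer: {}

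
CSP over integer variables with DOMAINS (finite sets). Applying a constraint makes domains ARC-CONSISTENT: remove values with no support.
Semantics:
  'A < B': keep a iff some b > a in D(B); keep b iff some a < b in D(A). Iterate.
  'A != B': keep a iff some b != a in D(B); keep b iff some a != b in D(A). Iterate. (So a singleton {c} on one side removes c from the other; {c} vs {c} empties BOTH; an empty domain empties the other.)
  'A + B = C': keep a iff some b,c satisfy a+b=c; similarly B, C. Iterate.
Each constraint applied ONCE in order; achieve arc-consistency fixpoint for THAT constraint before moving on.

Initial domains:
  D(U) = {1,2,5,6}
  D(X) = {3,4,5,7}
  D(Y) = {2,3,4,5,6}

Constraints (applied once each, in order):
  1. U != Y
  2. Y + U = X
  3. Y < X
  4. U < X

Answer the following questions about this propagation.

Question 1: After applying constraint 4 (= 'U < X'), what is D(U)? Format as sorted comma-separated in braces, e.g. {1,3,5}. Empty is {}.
Answer: {1,2,5}

Derivation:
Constraint 1 (U != Y) on D(U)={1,2,5,6} D(Y)={2,3,4,5,6}: no change
Constraint 2 (Y + U = X) on D(Y)={2,3,4,5,6} D(U)={1,2,5,6} D(X)={3,4,5,7}: U {1,2,5,6}->{1,2,5}
Constraint 3 (Y < X) on D(Y)={2,3,4,5,6} D(X)={3,4,5,7}: no change
Constraint 4 (U < X) on D(U)={1,2,5} D(X)={3,4,5,7}: no change
So after constraint 4: D(U) = {1,2,5}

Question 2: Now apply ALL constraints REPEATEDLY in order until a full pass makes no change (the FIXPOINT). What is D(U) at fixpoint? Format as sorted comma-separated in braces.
pass 0 (initial): D(U)={1,2,5,6}
pass 1: U {1,2,5,6}->{1,2,5}
pass 2: no change
Fixpoint after 2 passes: D(U) = {1,2,5}

Answer: {1,2,5}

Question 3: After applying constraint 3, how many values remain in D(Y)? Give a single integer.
Constraint 1 (U != Y) on D(U)={1,2,5,6} D(Y)={2,3,4,5,6}: no change
Constraint 2 (Y + U = X) on D(Y)={2,3,4,5,6} D(U)={1,2,5,6} D(X)={3,4,5,7}: U {1,2,5,6}->{1,2,5}
Constraint 3 (Y < X) on D(Y)={2,3,4,5,6} D(X)={3,4,5,7}: no change
So after constraint 3: D(Y)={2,3,4,5,6}, size = 5

Answer: 5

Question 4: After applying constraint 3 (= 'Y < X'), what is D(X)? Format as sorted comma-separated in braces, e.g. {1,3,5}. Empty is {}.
Answer: {3,4,5,7}

Derivation:
Constraint 1 (U != Y) on D(U)={1,2,5,6} D(Y)={2,3,4,5,6}: no change
Constraint 2 (Y + U = X) on D(Y)={2,3,4,5,6} D(U)={1,2,5,6} D(X)={3,4,5,7}: U {1,2,5,6}->{1,2,5}
Constraint 3 (Y < X) on D(Y)={2,3,4,5,6} D(X)={3,4,5,7}: no change
So after constraint 3: D(X) = {3,4,5,7}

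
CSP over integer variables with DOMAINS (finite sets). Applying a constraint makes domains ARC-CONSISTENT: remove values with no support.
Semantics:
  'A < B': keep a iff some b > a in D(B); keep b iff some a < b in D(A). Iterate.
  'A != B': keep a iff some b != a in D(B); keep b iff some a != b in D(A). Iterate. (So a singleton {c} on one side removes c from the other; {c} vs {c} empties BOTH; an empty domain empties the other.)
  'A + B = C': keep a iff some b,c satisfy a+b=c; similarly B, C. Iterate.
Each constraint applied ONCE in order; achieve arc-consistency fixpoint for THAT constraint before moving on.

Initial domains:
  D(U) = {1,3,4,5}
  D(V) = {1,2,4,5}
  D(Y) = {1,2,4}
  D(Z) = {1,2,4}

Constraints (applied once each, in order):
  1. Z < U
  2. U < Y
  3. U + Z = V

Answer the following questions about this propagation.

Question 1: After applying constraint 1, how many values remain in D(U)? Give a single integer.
Constraint 1 (Z < U) on D(Z)={1,2,4} D(U)={1,3,4,5}: U {1,3,4,5}->{3,4,5}
So after constraint 1: D(U)={3,4,5}, size = 3

Answer: 3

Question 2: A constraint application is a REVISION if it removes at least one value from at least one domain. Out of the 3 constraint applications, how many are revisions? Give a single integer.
Answer: 3

Derivation:
Constraint 1 (Z < U) on D(Z)={1,2,4} D(U)={1,3,4,5}: U {1,3,4,5}->{3,4,5} => REVISION
Constraint 2 (U < Y) on D(U)={3,4,5} D(Y)={1,2,4}: U {3,4,5}->{3}; Y {1,2,4}->{4} => REVISION
Constraint 3 (U + Z = V) on D(U)={3} D(Z)={1,2,4} D(V)={1,2,4,5}: Z {1,2,4}->{1,2}; V {1,2,4,5}->{4,5} => REVISION
Total revisions = 3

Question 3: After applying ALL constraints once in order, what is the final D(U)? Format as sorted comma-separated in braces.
Answer: {3}

Derivation:
Constraint 1 (Z < U) on D(Z)={1,2,4} D(U)={1,3,4,5}: U {1,3,4,5}->{3,4,5}
Constraint 2 (U < Y) on D(U)={3,4,5} D(Y)={1,2,4}: U {3,4,5}->{3}; Y {1,2,4}->{4}
Constraint 3 (U + Z = V) on D(U)={3} D(Z)={1,2,4} D(V)={1,2,4,5}: Z {1,2,4}->{1,2}; V {1,2,4,5}->{4,5}
So after all 3 constraints: D(U) = {3}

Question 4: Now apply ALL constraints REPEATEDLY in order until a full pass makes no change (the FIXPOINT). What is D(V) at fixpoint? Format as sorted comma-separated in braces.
Answer: {4,5}

Derivation:
pass 0 (initial): D(V)={1,2,4,5}
pass 1: U {1,3,4,5}->{3}; V {1,2,4,5}->{4,5}; Y {1,2,4}->{4}; Z {1,2,4}->{1,2}
pass 2: no change
Fixpoint after 2 passes: D(V) = {4,5}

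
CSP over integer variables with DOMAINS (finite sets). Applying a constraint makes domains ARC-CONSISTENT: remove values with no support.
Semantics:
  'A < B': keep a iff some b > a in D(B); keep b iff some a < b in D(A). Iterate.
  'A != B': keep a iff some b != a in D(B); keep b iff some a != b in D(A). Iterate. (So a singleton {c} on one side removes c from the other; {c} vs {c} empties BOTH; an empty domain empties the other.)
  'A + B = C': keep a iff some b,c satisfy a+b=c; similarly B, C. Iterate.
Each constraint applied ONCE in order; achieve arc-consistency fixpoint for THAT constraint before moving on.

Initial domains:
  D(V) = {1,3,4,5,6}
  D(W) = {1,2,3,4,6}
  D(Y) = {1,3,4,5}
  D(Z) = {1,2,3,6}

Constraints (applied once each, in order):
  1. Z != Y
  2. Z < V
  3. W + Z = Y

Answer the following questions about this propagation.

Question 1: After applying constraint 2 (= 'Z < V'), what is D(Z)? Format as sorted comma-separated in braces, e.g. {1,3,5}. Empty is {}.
Constraint 1 (Z != Y) on D(Z)={1,2,3,6} D(Y)={1,3,4,5}: no change
Constraint 2 (Z < V) on D(Z)={1,2,3,6} D(V)={1,3,4,5,6}: Z {1,2,3,6}->{1,2,3}; V {1,3,4,5,6}->{3,4,5,6}
So after constraint 2: D(Z) = {1,2,3}

Answer: {1,2,3}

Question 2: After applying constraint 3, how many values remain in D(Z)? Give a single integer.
Constraint 1 (Z != Y) on D(Z)={1,2,3,6} D(Y)={1,3,4,5}: no change
Constraint 2 (Z < V) on D(Z)={1,2,3,6} D(V)={1,3,4,5,6}: Z {1,2,3,6}->{1,2,3}; V {1,3,4,5,6}->{3,4,5,6}
Constraint 3 (W + Z = Y) on D(W)={1,2,3,4,6} D(Z)={1,2,3} D(Y)={1,3,4,5}: W {1,2,3,4,6}->{1,2,3,4}; Y {1,3,4,5}->{3,4,5}
So after constraint 3: D(Z)={1,2,3}, size = 3

Answer: 3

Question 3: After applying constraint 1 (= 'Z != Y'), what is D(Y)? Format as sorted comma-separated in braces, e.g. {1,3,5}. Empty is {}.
Constraint 1 (Z != Y) on D(Z)={1,2,3,6} D(Y)={1,3,4,5}: no change
So after constraint 1: D(Y) = {1,3,4,5}

Answer: {1,3,4,5}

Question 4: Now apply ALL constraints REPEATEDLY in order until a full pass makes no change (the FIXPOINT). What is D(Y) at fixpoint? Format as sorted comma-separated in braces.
Answer: {3,4,5}

Derivation:
pass 0 (initial): D(Y)={1,3,4,5}
pass 1: V {1,3,4,5,6}->{3,4,5,6}; W {1,2,3,4,6}->{1,2,3,4}; Y {1,3,4,5}->{3,4,5}; Z {1,2,3,6}->{1,2,3}
pass 2: no change
Fixpoint after 2 passes: D(Y) = {3,4,5}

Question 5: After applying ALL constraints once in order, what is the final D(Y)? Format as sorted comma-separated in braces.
Answer: {3,4,5}

Derivation:
Constraint 1 (Z != Y) on D(Z)={1,2,3,6} D(Y)={1,3,4,5}: no change
Constraint 2 (Z < V) on D(Z)={1,2,3,6} D(V)={1,3,4,5,6}: Z {1,2,3,6}->{1,2,3}; V {1,3,4,5,6}->{3,4,5,6}
Constraint 3 (W + Z = Y) on D(W)={1,2,3,4,6} D(Z)={1,2,3} D(Y)={1,3,4,5}: W {1,2,3,4,6}->{1,2,3,4}; Y {1,3,4,5}->{3,4,5}
So after all 3 constraints: D(Y) = {3,4,5}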